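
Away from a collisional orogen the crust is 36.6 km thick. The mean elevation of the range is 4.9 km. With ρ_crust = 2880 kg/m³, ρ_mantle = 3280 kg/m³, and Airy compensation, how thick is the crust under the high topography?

Root depth r = h ρ_c / (ρ_m − ρ_c) = 4.9 km × 2880 / 400 = 35.28 km.
Total thickness = T + h + r = 36.6 km + 4.9 km + 35.28 km = 76.8 km.

76.8 km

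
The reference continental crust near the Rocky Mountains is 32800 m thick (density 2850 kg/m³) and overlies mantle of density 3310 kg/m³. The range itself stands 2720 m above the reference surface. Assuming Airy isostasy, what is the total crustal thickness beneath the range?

52400 m

Root depth r = h ρ_c / (ρ_m − ρ_c) = 2720 m × 2850 / 460 = 16850 m.
Total thickness = T + h + r = 32800 m + 2720 m + 16850 m = 52400 m.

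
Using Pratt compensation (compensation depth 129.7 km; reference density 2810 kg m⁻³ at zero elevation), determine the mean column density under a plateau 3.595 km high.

Pratt balance: ρ_ref D = ρ (D + h).
ρ = ρ_ref D/(D + h) = 2810 × 129.7 km/(129.7 km + 3.595 km) = 2730 kg m⁻³.

2730 kg m⁻³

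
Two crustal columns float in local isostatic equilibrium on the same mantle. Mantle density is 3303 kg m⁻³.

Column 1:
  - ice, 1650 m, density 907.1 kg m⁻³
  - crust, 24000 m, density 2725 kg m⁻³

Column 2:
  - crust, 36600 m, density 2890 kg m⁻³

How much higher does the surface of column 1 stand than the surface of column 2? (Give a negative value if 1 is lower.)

For any compensation level in the mantle, the mantle terms cancel and isostasy reduces to e = (Σt_1 − Σt_2) − (Σ(ρt)_1 − Σ(ρt)_2) / ρ_m.
Σt_1 = 25650 m; Σt_2 = 36600 m; Σ(ρt)_1 = 66896715; Σ(ρt)_2 = 105774000 (in m·kg m⁻³).
e = (25650 − 36600) − (66896715 − 105774000) / 3303 = 820 m.

820 m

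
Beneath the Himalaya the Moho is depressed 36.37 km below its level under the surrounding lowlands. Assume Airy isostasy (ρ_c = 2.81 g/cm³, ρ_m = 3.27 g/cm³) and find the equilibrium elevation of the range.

Equating mass per unit area of the two columns: ρ_c h = (ρ_m − ρ_c) r.
h = r (ρ_m − ρ_c) / ρ_c = 36.37 km × (3.27 − 2.81) / 2.81 = 5.95 km.

5.95 km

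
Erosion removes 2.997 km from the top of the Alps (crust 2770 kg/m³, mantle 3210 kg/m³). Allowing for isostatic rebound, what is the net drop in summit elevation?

0.411 km

Rebound u = e ρ_c/ρ_m = 2.997 km × 2770/3210 = 2.586 km.
Net surface drop = e − u = 2.997 km − 2.586 km = e (ρ_m − ρ_c)/ρ_m = 0.411 km.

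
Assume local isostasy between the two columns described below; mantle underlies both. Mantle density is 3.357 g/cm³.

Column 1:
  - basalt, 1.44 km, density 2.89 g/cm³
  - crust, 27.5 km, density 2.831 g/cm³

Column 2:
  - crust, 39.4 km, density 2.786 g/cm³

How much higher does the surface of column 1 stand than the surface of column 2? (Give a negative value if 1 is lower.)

−2.19 km

For any compensation level in the mantle, the mantle terms cancel and isostasy reduces to e = (Σt_1 − Σt_2) − (Σ(ρt)_1 − Σ(ρt)_2) / ρ_m.
Σt_1 = 28.94 km; Σt_2 = 39.4 km; Σ(ρt)_1 = 82.0141; Σ(ρt)_2 = 109.7684 (in km·g/cm³).
e = (28.94 − 39.4) − (82.0141 − 109.7684) / 3.357 = −2.19 km.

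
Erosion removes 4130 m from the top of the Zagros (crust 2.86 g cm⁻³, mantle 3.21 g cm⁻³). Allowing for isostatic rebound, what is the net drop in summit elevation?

Rebound u = e ρ_c/ρ_m = 4130 m × 2.86/3.21 = 3680 m.
Net surface drop = e − u = 4130 m − 3680 m = e (ρ_m − ρ_c)/ρ_m = 450 m.

450 m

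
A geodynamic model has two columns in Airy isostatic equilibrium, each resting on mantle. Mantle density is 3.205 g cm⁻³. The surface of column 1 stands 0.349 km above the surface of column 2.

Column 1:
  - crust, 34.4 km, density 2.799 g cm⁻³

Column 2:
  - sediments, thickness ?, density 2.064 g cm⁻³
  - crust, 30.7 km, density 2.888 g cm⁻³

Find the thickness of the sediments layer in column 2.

2.73 km

Take the compensation level at the base of the deeper column (depth z_c below the surface of column 1) and equate Σ ρ_i t_i down to z_c; mantle fills any gap and the z_c terms cancel.
Column 1: 34.4×2.799 + (z_c − 34.4)×3.205
Column 2: 0.349×0 + x×2.064 + 30.7×2.888 + (z_c − 0.349 − 30.7 − x)×3.205
The z_c×3.205 term appears on both sides and cancels. Collect the known terms of each column as K = Σ(ρt)_known − 3.205 × (depth of known layers): K_1 = 96.2856 − 3.205×34.4 = −13.9664; K_2 = 88.6616 − 3.205×(0.349 + 30.7) = −10.850445.
Balance: K_1 = K_2 − x×(3.205 − 2.064), so x = (K_2 − K_1)/(3.205 − 2.064) = 3.11596/1.141 = 2.73 km.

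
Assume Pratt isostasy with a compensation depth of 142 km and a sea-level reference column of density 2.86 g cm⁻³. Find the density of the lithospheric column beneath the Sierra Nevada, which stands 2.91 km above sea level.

2.8 g cm⁻³

Pratt balance: ρ_ref D = ρ (D + h).
ρ = ρ_ref D/(D + h) = 2.86 × 142 km/(142 km + 2.91 km) = 2.8 g cm⁻³.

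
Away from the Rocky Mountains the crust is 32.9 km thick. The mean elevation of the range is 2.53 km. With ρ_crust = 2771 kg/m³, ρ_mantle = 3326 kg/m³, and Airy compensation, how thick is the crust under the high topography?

48.1 km

Root depth r = h ρ_c / (ρ_m − ρ_c) = 2.53 km × 2771 / 555 = 12.63 km.
Total thickness = T + h + r = 32.9 km + 2.53 km + 12.63 km = 48.1 km.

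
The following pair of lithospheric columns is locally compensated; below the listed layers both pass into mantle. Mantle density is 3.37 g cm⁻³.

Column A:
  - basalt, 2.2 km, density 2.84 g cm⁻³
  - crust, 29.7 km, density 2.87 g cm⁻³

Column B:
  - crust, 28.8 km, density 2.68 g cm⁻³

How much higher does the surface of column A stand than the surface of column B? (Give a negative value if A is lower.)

−1.14 km

For any compensation level in the mantle, the mantle terms cancel and isostasy reduces to e = (Σt_A − Σt_B) − (Σ(ρt)_A − Σ(ρt)_B) / ρ_m.
Σt_A = 31.9 km; Σt_B = 28.8 km; Σ(ρt)_A = 91.487; Σ(ρt)_B = 77.184 (in km·g cm⁻³).
e = (31.9 − 28.8) − (91.487 − 77.184) / 3.37 = −1.14 km.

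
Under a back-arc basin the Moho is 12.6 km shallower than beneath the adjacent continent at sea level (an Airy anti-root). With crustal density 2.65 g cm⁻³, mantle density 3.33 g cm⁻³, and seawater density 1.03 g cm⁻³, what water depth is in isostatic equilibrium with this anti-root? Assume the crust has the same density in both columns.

5.29 km

Replacing a thickness d of crust by seawater at the top must be balanced by replacing crust with mantle at the base: d (ρ_c − ρ_w) = a (ρ_m − ρ_c).
d = a (ρ_m − ρ_c)/(ρ_c − ρ_w) = 12.6 km × 0.68/1.62 = 5.29 km.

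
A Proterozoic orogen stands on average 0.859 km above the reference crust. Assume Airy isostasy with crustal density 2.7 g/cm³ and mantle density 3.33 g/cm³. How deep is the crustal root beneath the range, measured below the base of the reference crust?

3.68 km

By Archimedes' principle applied to the lithosphere: the weight of the topography is balanced by the buoyancy of the root, ρ_c h = (ρ_m − ρ_c) r.
r = h · ρ_c / (ρ_m − ρ_c) = 0.859 km × 2.7 / (3.33 − 2.7) = 3.68 km.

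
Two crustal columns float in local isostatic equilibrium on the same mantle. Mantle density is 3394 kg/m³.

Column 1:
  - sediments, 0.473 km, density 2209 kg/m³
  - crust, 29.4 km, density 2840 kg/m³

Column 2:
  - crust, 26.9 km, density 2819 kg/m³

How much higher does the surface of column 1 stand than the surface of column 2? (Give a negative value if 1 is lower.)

0.407 km

For any compensation level in the mantle, the mantle terms cancel and isostasy reduces to e = (Σt_1 − Σt_2) − (Σ(ρt)_1 − Σ(ρt)_2) / ρ_m.
Σt_1 = 29.873 km; Σt_2 = 26.9 km; Σ(ρt)_1 = 84540.857; Σ(ρt)_2 = 75831.1 (in km·kg/m³).
e = (29.873 − 26.9) − (84540.857 − 75831.1) / 3394 = 0.407 km.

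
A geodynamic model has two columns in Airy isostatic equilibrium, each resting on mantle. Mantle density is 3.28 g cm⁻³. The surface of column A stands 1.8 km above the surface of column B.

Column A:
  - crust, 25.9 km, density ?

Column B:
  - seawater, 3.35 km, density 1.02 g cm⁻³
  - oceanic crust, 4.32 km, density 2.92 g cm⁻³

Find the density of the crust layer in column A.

2.7 g cm⁻³

Take the compensation level at the base of the deeper column (depth z_c below the surface of column A) and equate Σ ρ_i t_i down to z_c; mantle fills any gap and the z_c terms cancel.
Column A: 25.9×ρ + (z_c − 25.9)×3.28
Column B: 1.8×0 + 3.35×1.02 + 4.32×2.92 + (z_c − 1.8 − 7.67)×3.28
The z_c×3.28 term appears on both sides and cancels. Collect the known terms of each column as K = Σ(ρt)_known − 3.28 × (depth of known layers): K_A = 0 − 3.28×25.9 = −84.952; K_B = 16.0314 − 3.28×(1.8 + 7.67) = −15.0302.
Balance: K_A + 25.9×ρ = K_B, so ρ = (K_B − K_A)/25.9 = 69.9218/25.9 = 2.7 g cm⁻³.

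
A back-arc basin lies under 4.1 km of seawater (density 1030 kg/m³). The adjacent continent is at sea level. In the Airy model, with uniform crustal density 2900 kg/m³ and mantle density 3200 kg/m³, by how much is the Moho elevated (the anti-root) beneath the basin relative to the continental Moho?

25.6 km

Balancing pressure at the compensation depth: replacing crust with seawater at the top is compensated by replacing crust with mantle at the base: d (ρ_c − ρ_w) = a (ρ_m − ρ_c).
a = d (ρ_c − ρ_w)/(ρ_m − ρ_c) = 4.1 km × 1870/300 = 25.6 km.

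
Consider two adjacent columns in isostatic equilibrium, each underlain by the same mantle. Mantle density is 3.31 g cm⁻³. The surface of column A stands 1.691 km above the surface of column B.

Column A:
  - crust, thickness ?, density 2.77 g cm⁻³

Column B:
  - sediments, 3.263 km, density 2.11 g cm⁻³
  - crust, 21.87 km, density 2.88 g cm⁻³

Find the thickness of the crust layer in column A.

35 km

Take the compensation level at the base of the deeper column (depth z_c below the surface of column A) and equate Σ ρ_i t_i down to z_c; mantle fills any gap and the z_c terms cancel.
Column A: x×2.77 + (z_c − 0 − x)×3.31
Column B: 1.691×0 + 3.263×2.11 + 21.87×2.88 + (z_c − 1.691 − 25.133)×3.31
The z_c×3.31 term appears on both sides and cancels. Collect the known terms of each column as K = Σ(ρt)_known − 3.31 × (depth of known layers): K_A = 0 − 3.31×0 = 0; K_B = 69.87053 − 3.31×(1.691 + 25.133) = −18.91691.
Balance: K_A − x×(3.31 − 2.77) = K_B, so x = (K_A − K_B)/(3.31 − 2.77) = 18.9169/0.54 = 35 km.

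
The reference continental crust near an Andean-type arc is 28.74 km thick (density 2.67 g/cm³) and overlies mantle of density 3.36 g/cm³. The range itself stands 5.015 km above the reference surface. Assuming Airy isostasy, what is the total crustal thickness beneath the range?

53.2 km

Root depth r = h ρ_c / (ρ_m − ρ_c) = 5.015 km × 2.67 / 0.69 = 19.41 km.
Total thickness = T + h + r = 28.74 km + 5.015 km + 19.41 km = 53.2 km.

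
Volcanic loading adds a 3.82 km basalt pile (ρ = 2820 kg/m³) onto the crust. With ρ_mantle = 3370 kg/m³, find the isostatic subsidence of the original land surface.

Subaerial loading: s = t ρ_load / ρ_m.
s = 3.82 km × 2820/3370 = 3.2 km.

3.2 km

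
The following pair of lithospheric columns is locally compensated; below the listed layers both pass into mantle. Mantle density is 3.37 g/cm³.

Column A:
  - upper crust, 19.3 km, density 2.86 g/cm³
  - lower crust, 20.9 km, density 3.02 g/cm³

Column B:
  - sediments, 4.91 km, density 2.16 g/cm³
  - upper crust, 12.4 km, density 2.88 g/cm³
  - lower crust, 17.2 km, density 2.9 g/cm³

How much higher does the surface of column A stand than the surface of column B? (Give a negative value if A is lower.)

−0.873 km

For any compensation level in the mantle, the mantle terms cancel and isostasy reduces to e = (Σt_A − Σt_B) − (Σ(ρt)_A − Σ(ρt)_B) / ρ_m.
Σt_A = 40.2 km; Σt_B = 34.51 km; Σ(ρt)_A = 118.316; Σ(ρt)_B = 96.1976 (in km·g/cm³).
e = (40.2 − 34.51) − (118.316 − 96.1976) / 3.37 = −0.873 km.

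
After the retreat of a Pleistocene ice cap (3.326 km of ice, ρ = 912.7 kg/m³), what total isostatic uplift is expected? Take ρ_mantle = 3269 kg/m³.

Removing the load lets mantle flow back in; uplift u satisfies ρ_ice t = ρ_m u.
u = t ρ_ice/ρ_m = 3.326 km × 912.7/3269 = 0.929 km.

0.929 km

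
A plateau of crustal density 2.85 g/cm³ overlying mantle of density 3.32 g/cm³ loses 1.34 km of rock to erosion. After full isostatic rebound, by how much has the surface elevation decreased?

Rebound u = e ρ_c/ρ_m = 1.34 km × 2.85/3.32 = 1.15 km.
Net surface drop = e − u = 1.34 km − 1.15 km = e (ρ_m − ρ_c)/ρ_m = 0.19 km.

0.19 km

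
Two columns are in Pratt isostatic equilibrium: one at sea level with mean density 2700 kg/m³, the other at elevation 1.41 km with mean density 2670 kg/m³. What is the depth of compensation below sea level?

125 km

ρ_ref D = ρ (D + h) → D (ρ_ref − ρ) = ρ h.
D = ρ h/(ρ_ref − ρ) = 2670 × 1.41 km/(2700 − 2670) = 125 km.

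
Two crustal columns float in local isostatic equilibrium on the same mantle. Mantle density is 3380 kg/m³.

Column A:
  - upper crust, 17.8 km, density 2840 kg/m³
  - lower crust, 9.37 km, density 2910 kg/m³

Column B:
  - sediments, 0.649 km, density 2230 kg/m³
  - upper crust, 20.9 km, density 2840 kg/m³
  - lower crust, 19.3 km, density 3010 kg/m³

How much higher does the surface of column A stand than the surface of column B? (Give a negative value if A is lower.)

For any compensation level in the mantle, the mantle terms cancel and isostasy reduces to e = (Σt_A − Σt_B) − (Σ(ρt)_A − Σ(ρt)_B) / ρ_m.
Σt_A = 27.17 km; Σt_B = 40.849 km; Σ(ρt)_A = 77818.7; Σ(ρt)_B = 118896.27 (in km·kg/m³).
e = (27.17 − 40.849) − (77818.7 − 118896.27) / 3380 = −1.53 km.

−1.53 km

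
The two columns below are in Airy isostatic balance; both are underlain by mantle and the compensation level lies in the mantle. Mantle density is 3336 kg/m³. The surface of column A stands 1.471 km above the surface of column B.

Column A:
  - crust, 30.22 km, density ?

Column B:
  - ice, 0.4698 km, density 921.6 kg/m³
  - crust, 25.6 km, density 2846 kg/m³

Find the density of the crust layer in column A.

Take the compensation level at the base of the deeper column (depth z_c below the surface of column A) and equate Σ ρ_i t_i down to z_c; mantle fills any gap and the z_c terms cancel.
Column A: 30.22×ρ + (z_c − 30.22)×3336
Column B: 1.471×0 + 0.4698×921.6 + 25.6×2846 + (z_c − 1.471 − 26.0698)×3336
The z_c×3336 term appears on both sides and cancels. Collect the known terms of each column as K = Σ(ρt)_known − 3336 × (depth of known layers): K_A = 0 − 3336×30.22 = −100813.92; K_B = 73290.5677 − 3336×(1.471 + 26.0698) = −18585.5411.
Balance: K_A + 30.22×ρ = K_B, so ρ = (K_B − K_A)/30.22 = 82228.4/30.22 = 2720 kg/m³.

2720 kg/m³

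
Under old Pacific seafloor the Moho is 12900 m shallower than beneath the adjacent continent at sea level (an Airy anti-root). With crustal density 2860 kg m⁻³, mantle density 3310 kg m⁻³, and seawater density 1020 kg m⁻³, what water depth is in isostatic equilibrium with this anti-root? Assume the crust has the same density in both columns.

3150 m

Replacing a thickness d of crust by seawater at the top must be balanced by replacing crust with mantle at the base: d (ρ_c − ρ_w) = a (ρ_m − ρ_c).
d = a (ρ_m − ρ_c)/(ρ_c − ρ_w) = 12900 m × 450/1840 = 3150 m.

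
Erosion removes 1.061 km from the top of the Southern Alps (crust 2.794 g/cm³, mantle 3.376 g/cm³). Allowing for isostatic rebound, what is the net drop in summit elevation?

Rebound u = e ρ_c/ρ_m = 1.061 km × 2.794/3.376 = 0.8781 km.
Net surface drop = e − u = 1.061 km − 0.8781 km = e (ρ_m − ρ_c)/ρ_m = 0.183 km.

0.183 km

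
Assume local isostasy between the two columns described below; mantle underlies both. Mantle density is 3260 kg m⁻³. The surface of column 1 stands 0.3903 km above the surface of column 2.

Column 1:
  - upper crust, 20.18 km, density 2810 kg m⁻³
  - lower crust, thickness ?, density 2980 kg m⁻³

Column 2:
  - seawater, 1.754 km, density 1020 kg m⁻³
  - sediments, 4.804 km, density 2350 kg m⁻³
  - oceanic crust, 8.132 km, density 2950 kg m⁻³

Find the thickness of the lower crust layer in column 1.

10.8 km

Take the compensation level at the base of the deeper column (depth z_c below the surface of column 1) and equate Σ ρ_i t_i down to z_c; mantle fills any gap and the z_c terms cancel.
Column 1: 20.18×2810 + x×2980 + (z_c − 20.18 − x)×3260
Column 2: 0.3903×0 + 1.754×1020 + 4.804×2350 + 8.132×2950 + (z_c − 0.3903 − 14.69)×3260
The z_c×3260 term appears on both sides and cancels. Collect the known terms of each column as K = Σ(ρt)_known − 3260 × (depth of known layers): K_1 = 56705.8 − 3260×20.18 = −9081; K_2 = 37067.88 − 3260×(0.3903 + 14.69) = −12093.898.
Balance: K_1 − x×(3260 − 2980) = K_2, so x = (K_1 − K_2)/(3260 − 2980) = 3012.9/280 = 10.8 km.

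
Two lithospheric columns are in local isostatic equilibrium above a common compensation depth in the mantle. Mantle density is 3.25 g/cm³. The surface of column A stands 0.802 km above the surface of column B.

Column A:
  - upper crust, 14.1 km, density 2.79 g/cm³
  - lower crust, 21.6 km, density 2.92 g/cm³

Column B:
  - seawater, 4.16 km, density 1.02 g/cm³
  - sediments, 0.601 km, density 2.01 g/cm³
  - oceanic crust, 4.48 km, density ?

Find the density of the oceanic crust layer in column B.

3.03 g/cm³

Take the compensation level at the base of the deeper column (depth z_c below the surface of column A) and equate Σ ρ_i t_i down to z_c; mantle fills any gap and the z_c terms cancel.
Column A: 14.1×2.79 + 21.6×2.92 + (z_c − 35.7)×3.25
Column B: 0.802×0 + 4.16×1.02 + 0.601×2.01 + 4.48×ρ + (z_c − 0.802 − 9.241)×3.25
The z_c×3.25 term appears on both sides and cancels. Collect the known terms of each column as K = Σ(ρt)_known − 3.25 × (depth of known layers): K_A = 102.411 − 3.25×35.7 = −13.614; K_B = 5.45121 − 3.25×(0.802 + 9.241) = −27.18854.
Balance: K_A = K_B + 4.48×ρ, so ρ = (K_A − K_B)/4.48 = 13.5745/4.48 = 3.03 g/cm³.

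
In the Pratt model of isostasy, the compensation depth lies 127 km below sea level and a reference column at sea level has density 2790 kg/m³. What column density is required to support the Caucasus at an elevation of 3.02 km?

Pratt balance: ρ_ref D = ρ (D + h).
ρ = ρ_ref D/(D + h) = 2790 × 127 km/(127 km + 3.02 km) = 2730 kg/m³.

2730 kg/m³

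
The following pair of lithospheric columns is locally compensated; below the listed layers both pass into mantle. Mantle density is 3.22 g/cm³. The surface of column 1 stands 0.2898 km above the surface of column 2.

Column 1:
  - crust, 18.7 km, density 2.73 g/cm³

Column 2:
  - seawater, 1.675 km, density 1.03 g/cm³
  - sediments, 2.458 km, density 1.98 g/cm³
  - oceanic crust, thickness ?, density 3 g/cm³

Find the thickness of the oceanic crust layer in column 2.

Take the compensation level at the base of the deeper column (depth z_c below the surface of column 1) and equate Σ ρ_i t_i down to z_c; mantle fills any gap and the z_c terms cancel.
Column 1: 18.7×2.73 + (z_c − 18.7)×3.22
Column 2: 0.2898×0 + 1.675×1.03 + 2.458×1.98 + x×3 + (z_c − 0.2898 − 4.133 − x)×3.22
The z_c×3.22 term appears on both sides and cancels. Collect the known terms of each column as K = Σ(ρt)_known − 3.22 × (depth of known layers): K_1 = 51.051 − 3.22×18.7 = −9.163; K_2 = 6.59209 − 3.22×(0.2898 + 4.133) = −7.649326.
Balance: K_1 = K_2 − x×(3.22 − 3), so x = (K_2 − K_1)/(3.22 − 3) = 1.51367/0.22 = 6.88 km.

6.88 km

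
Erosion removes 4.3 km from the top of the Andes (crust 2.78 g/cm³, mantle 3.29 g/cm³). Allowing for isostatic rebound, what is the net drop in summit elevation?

Rebound u = e ρ_c/ρ_m = 4.3 km × 2.78/3.29 = 3.633 km.
Net surface drop = e − u = 4.3 km − 3.633 km = e (ρ_m − ρ_c)/ρ_m = 0.667 km.

0.667 km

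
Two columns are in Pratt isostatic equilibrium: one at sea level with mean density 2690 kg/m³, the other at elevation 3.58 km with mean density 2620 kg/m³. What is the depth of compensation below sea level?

ρ_ref D = ρ (D + h) → D (ρ_ref − ρ) = ρ h.
D = ρ h/(ρ_ref − ρ) = 2620 × 3.58 km/(2690 − 2620) = 134 km.

134 km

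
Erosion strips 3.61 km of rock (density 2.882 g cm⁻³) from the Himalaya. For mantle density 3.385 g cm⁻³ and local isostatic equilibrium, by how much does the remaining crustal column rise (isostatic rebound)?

Unloading: uplift u = e ρ_c/ρ_m = 3.61 km × 2.882/3.385 = 3.07 km.

3.07 km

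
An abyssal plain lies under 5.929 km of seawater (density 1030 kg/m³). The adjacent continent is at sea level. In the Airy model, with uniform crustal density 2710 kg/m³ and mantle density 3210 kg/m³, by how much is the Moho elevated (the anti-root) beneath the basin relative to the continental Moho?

19.9 km

Equating mass per unit area of the two columns: replacing crust with seawater at the top is compensated by replacing crust with mantle at the base: d (ρ_c − ρ_w) = a (ρ_m − ρ_c).
a = d (ρ_c − ρ_w)/(ρ_m − ρ_c) = 5.929 km × 1680/500 = 19.9 km.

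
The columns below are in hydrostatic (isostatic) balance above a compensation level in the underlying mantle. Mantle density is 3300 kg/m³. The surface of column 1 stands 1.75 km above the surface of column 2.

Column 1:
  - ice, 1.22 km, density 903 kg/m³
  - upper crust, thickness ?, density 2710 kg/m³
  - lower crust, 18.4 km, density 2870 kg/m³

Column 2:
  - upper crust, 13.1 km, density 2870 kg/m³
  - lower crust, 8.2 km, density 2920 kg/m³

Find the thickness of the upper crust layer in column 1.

Take the compensation level at the base of the deeper column (depth z_c below the surface of column 1) and equate Σ ρ_i t_i down to z_c; mantle fills any gap and the z_c terms cancel.
Column 1: 1.22×903 + x×2710 + 18.4×2870 + (z_c − 19.62 − x)×3300
Column 2: 1.75×0 + 13.1×2870 + 8.2×2920 + (z_c − 1.75 − 21.3)×3300
The z_c×3300 term appears on both sides and cancels. Collect the known terms of each column as K = Σ(ρt)_known − 3300 × (depth of known layers): K_1 = 53909.66 − 3300×19.62 = −10836.34; K_2 = 61541 − 3300×(1.75 + 21.3) = −14524.
Balance: K_1 − x×(3300 − 2710) = K_2, so x = (K_1 − K_2)/(3300 − 2710) = 3687.66/590 = 6.25 km.

6.25 km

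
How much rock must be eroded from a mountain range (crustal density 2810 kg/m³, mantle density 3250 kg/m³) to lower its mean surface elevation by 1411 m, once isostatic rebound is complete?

10400 m

Net drop Δ = e − u = e − e ρ_c/ρ_m = e (ρ_m − ρ_c)/ρ_m.
e = Δ ρ_m/(ρ_m − ρ_c) = 1411 m × 3250/440 = 10400 m.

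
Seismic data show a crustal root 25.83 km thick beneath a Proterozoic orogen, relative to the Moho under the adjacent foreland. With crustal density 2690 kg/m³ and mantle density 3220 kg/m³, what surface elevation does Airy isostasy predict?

For local isostatic compensation: ρ_c h = (ρ_m − ρ_c) r.
h = r (ρ_m − ρ_c) / ρ_c = 25.83 km × (3220 − 2690) / 2690 = 5.09 km.

5.09 km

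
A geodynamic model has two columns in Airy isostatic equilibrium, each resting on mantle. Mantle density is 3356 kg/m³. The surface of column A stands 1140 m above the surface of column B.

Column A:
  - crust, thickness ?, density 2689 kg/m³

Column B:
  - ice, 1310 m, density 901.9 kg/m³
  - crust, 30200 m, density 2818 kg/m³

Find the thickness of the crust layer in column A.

Take the compensation level at the base of the deeper column (depth z_c below the surface of column A) and equate Σ ρ_i t_i down to z_c; mantle fills any gap and the z_c terms cancel.
Column A: x×2689 + (z_c − 0 − x)×3356
Column B: 1140×0 + 1310×901.9 + 30200×2818 + (z_c − 1140 − 31510)×3356
The z_c×3356 term appears on both sides and cancels. Collect the known terms of each column as K = Σ(ρt)_known − 3356 × (depth of known layers): K_A = 0 − 3356×0 = 0; K_B = 86285089 − 3356×(1140 + 31510) = −23288311.
Balance: K_A − x×(3356 − 2689) = K_B, so x = (K_A − K_B)/(3356 − 2689) = 23288300/667 = 34900 m.

34900 m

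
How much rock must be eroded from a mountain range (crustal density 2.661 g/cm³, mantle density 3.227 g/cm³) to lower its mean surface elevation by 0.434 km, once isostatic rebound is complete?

2.47 km

Net drop Δ = e − u = e − e ρ_c/ρ_m = e (ρ_m − ρ_c)/ρ_m.
e = Δ ρ_m/(ρ_m − ρ_c) = 0.434 km × 3.227/0.566 = 2.47 km.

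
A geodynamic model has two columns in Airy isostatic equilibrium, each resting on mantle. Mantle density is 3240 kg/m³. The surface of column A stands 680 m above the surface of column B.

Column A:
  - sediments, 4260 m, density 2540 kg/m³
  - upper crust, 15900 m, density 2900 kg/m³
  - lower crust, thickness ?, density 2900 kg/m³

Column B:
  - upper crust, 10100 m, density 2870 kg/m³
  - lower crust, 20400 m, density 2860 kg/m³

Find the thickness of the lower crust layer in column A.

Take the compensation level at the base of the deeper column (depth z_c below the surface of column A) and equate Σ ρ_i t_i down to z_c; mantle fills any gap and the z_c terms cancel.
Column A: 4260×2540 + 15900×2900 + x×2900 + (z_c − 20160 − x)×3240
Column B: 680×0 + 10100×2870 + 20400×2860 + (z_c − 680 − 30500)×3240
The z_c×3240 term appears on both sides and cancels. Collect the known terms of each column as K = Σ(ρt)_known − 3240 × (depth of known layers): K_A = 56930400 − 3240×20160 = −8388000; K_B = 87331000 − 3240×(680 + 30500) = −13692200.
Balance: K_A − x×(3240 − 2900) = K_B, so x = (K_A − K_B)/(3240 − 2900) = 5304200/340 = 15600 m.

15600 m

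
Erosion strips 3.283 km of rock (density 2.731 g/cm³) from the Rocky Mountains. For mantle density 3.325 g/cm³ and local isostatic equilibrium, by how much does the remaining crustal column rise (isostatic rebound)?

Unloading: uplift u = e ρ_c/ρ_m = 3.283 km × 2.731/3.325 = 2.7 km.

2.7 km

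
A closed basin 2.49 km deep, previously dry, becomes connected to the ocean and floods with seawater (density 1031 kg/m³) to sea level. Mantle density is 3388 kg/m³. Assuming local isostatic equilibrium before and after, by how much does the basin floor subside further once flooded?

After flooding the water column is d + s deep. Its weight must equal the weight of mantle displaced by the extra subsidence s: (d + s) ρ_w = s ρ_m.
s = d ρ_w / (ρ_m − ρ_w) = 2.49 km × 1031/(3388 − 1031) = 1.09 km.

1.09 km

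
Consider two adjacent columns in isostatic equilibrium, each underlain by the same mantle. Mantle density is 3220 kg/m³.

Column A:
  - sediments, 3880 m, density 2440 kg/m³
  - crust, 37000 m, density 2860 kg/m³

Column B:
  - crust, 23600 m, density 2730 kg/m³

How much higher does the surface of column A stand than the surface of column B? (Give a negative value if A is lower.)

1490 m

For any compensation level in the mantle, the mantle terms cancel and isostasy reduces to e = (Σt_A − Σt_B) − (Σ(ρt)_A − Σ(ρt)_B) / ρ_m.
Σt_A = 40880 m; Σt_B = 23600 m; Σ(ρt)_A = 115287200; Σ(ρt)_B = 64428000 (in m·kg/m³).
e = (40880 − 23600) − (115287200 − 64428000) / 3220 = 1490 m.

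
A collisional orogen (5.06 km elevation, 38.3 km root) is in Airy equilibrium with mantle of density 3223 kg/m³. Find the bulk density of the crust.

ρ_c h = (ρ_m − ρ_c) r → ρ_c (h + r) = ρ_m r → ρ_c = ρ_m r / (h + r).
ρ_c = 3223 × 38.3 km / (5.06 km + 38.3 km) = 2850 kg/m³.

2850 kg/m³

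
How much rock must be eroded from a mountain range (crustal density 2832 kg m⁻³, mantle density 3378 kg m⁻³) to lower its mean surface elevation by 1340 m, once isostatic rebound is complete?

8290 m

Net drop Δ = e − u = e − e ρ_c/ρ_m = e (ρ_m − ρ_c)/ρ_m.
e = Δ ρ_m/(ρ_m − ρ_c) = 1340 m × 3378/546 = 8290 m.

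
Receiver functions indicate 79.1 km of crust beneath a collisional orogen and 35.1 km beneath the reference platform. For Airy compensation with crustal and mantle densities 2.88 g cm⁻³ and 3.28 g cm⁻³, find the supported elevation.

5.37 km

Excess crust Δ = 79.1 km − 35.1 km = 44 km, split between elevation h and root r with h + r = Δ.
Airy balance ρ_c h = (ρ_m − ρ_c) r gives r = h ρ_c/(ρ_m − ρ_c), so h (1 + ρ_c/(ρ_m − ρ_c)) = Δ, i.e. h = Δ (ρ_m − ρ_c)/ρ_m.
h = 44 km × 0.4/3.28 = 5.37 km.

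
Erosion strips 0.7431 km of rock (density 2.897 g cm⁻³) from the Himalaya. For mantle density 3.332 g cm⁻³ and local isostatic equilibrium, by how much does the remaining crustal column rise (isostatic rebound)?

Unloading: uplift u = e ρ_c/ρ_m = 0.7431 km × 2.897/3.332 = 0.646 km.

0.646 km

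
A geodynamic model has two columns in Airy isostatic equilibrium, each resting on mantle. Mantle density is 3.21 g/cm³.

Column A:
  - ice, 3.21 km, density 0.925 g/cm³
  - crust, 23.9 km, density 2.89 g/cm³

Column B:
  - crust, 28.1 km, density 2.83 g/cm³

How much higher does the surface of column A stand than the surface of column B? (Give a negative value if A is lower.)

For any compensation level in the mantle, the mantle terms cancel and isostasy reduces to e = (Σt_A − Σt_B) − (Σ(ρt)_A − Σ(ρt)_B) / ρ_m.
Σt_A = 27.11 km; Σt_B = 28.1 km; Σ(ρt)_A = 72.04025; Σ(ρt)_B = 79.523 (in km·g/cm³).
e = (27.11 − 28.1) − (72.04025 − 79.523) / 3.21 = 1.34 km.

1.34 km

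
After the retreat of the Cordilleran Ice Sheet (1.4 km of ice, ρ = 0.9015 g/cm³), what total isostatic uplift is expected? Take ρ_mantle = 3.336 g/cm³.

Removing the load lets mantle flow back in; uplift u satisfies ρ_ice t = ρ_m u.
u = t ρ_ice/ρ_m = 1.4 km × 0.9015/3.336 = 0.378 km.

0.378 km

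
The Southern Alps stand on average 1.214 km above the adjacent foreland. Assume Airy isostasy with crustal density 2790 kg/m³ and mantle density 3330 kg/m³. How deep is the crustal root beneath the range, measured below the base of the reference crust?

Equating mass per unit area of the two columns: the weight of the topography is balanced by the buoyancy of the root, ρ_c h = (ρ_m − ρ_c) r.
r = h · ρ_c / (ρ_m − ρ_c) = 1.214 km × 2790 / (3330 − 2790) = 6.27 km.

6.27 km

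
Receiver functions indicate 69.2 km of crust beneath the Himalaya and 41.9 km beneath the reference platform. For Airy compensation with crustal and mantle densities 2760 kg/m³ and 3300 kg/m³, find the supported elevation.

Excess crust Δ = 69.2 km − 41.9 km = 27.3 km, split between elevation h and root r with h + r = Δ.
Airy balance ρ_c h = (ρ_m − ρ_c) r gives r = h ρ_c/(ρ_m − ρ_c), so h (1 + ρ_c/(ρ_m − ρ_c)) = Δ, i.e. h = Δ (ρ_m − ρ_c)/ρ_m.
h = 27.3 km × 540/3300 = 4.47 km.

4.47 km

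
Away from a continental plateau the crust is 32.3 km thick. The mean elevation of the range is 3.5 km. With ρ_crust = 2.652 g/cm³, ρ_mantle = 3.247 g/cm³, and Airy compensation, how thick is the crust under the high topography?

Root depth r = h ρ_c / (ρ_m − ρ_c) = 3.5 km × 2.652 / 0.595 = 15.6 km.
Total thickness = T + h + r = 32.3 km + 3.5 km + 15.6 km = 51.4 km.

51.4 km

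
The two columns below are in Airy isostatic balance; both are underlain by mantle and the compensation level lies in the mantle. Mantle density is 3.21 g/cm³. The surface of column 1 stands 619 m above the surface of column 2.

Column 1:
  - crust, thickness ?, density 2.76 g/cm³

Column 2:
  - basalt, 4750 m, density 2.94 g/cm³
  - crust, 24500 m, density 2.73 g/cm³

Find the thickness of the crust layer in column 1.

33400 m

Take the compensation level at the base of the deeper column (depth z_c below the surface of column 1) and equate Σ ρ_i t_i down to z_c; mantle fills any gap and the z_c terms cancel.
Column 1: x×2.76 + (z_c − 0 − x)×3.21
Column 2: 619×0 + 4750×2.94 + 24500×2.73 + (z_c − 619 − 29250)×3.21
The z_c×3.21 term appears on both sides and cancels. Collect the known terms of each column as K = Σ(ρt)_known − 3.21 × (depth of known layers): K_1 = 0 − 3.21×0 = 0; K_2 = 80850 − 3.21×(619 + 29250) = −15029.49.
Balance: K_1 − x×(3.21 − 2.76) = K_2, so x = (K_1 − K_2)/(3.21 − 2.76) = 15029.5/0.45 = 33400 m.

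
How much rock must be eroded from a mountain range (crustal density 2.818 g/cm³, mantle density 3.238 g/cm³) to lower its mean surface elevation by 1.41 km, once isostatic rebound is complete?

Net drop Δ = e − u = e − e ρ_c/ρ_m = e (ρ_m − ρ_c)/ρ_m.
e = Δ ρ_m/(ρ_m − ρ_c) = 1.41 km × 3.238/0.42 = 10.9 km.

10.9 km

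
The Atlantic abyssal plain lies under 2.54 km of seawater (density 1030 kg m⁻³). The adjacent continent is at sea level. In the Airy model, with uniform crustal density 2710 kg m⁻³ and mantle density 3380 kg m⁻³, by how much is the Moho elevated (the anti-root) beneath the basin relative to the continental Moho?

Balancing pressure at the compensation depth: replacing crust with seawater at the top is compensated by replacing crust with mantle at the base: d (ρ_c − ρ_w) = a (ρ_m − ρ_c).
a = d (ρ_c − ρ_w)/(ρ_m − ρ_c) = 2.54 km × 1680/670 = 6.37 km.

6.37 km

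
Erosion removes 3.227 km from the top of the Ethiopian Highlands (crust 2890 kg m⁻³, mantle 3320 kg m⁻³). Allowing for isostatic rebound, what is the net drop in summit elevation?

0.418 km

Rebound u = e ρ_c/ρ_m = 3.227 km × 2890/3320 = 2.809 km.
Net surface drop = e − u = 3.227 km − 2.809 km = e (ρ_m − ρ_c)/ρ_m = 0.418 km.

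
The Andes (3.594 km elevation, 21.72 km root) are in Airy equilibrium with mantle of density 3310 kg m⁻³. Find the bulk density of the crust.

ρ_c h = (ρ_m − ρ_c) r → ρ_c (h + r) = ρ_m r → ρ_c = ρ_m r / (h + r).
ρ_c = 3310 × 21.72 km / (3.594 km + 21.72 km) = 2840 kg m⁻³.

2840 kg m⁻³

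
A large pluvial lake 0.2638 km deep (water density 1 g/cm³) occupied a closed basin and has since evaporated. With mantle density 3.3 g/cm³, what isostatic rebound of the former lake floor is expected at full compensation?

0.0799 km

u = d ρ_w/ρ_m = 0.2638 km × 1/3.3 = 0.0799 km.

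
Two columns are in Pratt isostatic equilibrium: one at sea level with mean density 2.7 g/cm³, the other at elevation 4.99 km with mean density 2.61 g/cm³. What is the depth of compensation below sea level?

145 km

ρ_ref D = ρ (D + h) → D (ρ_ref − ρ) = ρ h.
D = ρ h/(ρ_ref − ρ) = 2.61 × 4.99 km/(2.7 − 2.61) = 145 km.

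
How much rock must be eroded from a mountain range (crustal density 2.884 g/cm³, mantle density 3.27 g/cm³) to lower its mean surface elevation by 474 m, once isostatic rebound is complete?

Net drop Δ = e − u = e − e ρ_c/ρ_m = e (ρ_m − ρ_c)/ρ_m.
e = Δ ρ_m/(ρ_m − ρ_c) = 474 m × 3.27/0.386 = 4020 m.

4020 m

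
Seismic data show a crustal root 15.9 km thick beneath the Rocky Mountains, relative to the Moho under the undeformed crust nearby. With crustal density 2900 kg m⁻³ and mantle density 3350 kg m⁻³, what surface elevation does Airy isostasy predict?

By Archimedes' principle applied to the lithosphere: ρ_c h = (ρ_m − ρ_c) r.
h = r (ρ_m − ρ_c) / ρ_c = 15.9 km × (3350 − 2900) / 2900 = 2.47 km.

2.47 km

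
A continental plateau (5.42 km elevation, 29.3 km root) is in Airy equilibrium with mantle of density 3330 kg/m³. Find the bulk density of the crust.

ρ_c h = (ρ_m − ρ_c) r → ρ_c (h + r) = ρ_m r → ρ_c = ρ_m r / (h + r).
ρ_c = 3330 × 29.3 km / (5.42 km + 29.3 km) = 2810 kg/m³.

2810 kg/m³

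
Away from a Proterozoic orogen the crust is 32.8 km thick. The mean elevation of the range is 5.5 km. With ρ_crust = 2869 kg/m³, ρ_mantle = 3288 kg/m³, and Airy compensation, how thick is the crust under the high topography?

Root depth r = h ρ_c / (ρ_m − ρ_c) = 5.5 km × 2869 / 419 = 37.66 km.
Total thickness = T + h + r = 32.8 km + 5.5 km + 37.66 km = 76 km.

76 km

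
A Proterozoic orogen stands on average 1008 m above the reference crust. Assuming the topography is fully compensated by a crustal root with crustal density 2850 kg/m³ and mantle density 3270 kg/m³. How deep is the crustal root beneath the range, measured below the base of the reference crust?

6840 m

For local isostatic compensation: the weight of the topography is balanced by the buoyancy of the root, ρ_c h = (ρ_m − ρ_c) r.
r = h · ρ_c / (ρ_m − ρ_c) = 1008 m × 2850 / (3270 − 2850) = 6840 m.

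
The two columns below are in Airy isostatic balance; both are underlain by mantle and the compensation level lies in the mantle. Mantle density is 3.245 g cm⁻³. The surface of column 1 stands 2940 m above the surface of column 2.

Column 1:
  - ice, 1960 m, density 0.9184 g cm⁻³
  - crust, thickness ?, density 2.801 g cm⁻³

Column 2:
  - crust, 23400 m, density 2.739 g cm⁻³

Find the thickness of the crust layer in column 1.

37900 m

Take the compensation level at the base of the deeper column (depth z_c below the surface of column 1) and equate Σ ρ_i t_i down to z_c; mantle fills any gap and the z_c terms cancel.
Column 1: 1960×0.9184 + x×2.801 + (z_c − 1960 − x)×3.245
Column 2: 2940×0 + 23400×2.739 + (z_c − 2940 − 23400)×3.245
The z_c×3.245 term appears on both sides and cancels. Collect the known terms of each column as K = Σ(ρt)_known − 3.245 × (depth of known layers): K_1 = 1800.064 − 3.245×1960 = −4560.136; K_2 = 64092.6 − 3.245×(2940 + 23400) = −21380.7.
Balance: K_1 − x×(3.245 − 2.801) = K_2, so x = (K_1 − K_2)/(3.245 − 2.801) = 16820.6/0.444 = 37900 m.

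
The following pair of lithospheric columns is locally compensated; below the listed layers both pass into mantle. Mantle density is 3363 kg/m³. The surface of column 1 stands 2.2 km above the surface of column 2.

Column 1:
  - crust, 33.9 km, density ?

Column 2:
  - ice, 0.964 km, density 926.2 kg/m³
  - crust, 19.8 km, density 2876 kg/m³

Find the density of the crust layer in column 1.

2790 kg/m³

Take the compensation level at the base of the deeper column (depth z_c below the surface of column 1) and equate Σ ρ_i t_i down to z_c; mantle fills any gap and the z_c terms cancel.
Column 1: 33.9×ρ + (z_c − 33.9)×3363
Column 2: 2.2×0 + 0.964×926.2 + 19.8×2876 + (z_c − 2.2 − 20.764)×3363
The z_c×3363 term appears on both sides and cancels. Collect the known terms of each column as K = Σ(ρt)_known − 3363 × (depth of known layers): K_1 = 0 − 3363×33.9 = −114005.7; K_2 = 57837.6568 − 3363×(2.2 + 20.764) = −19390.2752.
Balance: K_1 + 33.9×ρ = K_2, so ρ = (K_2 − K_1)/33.9 = 94615.4/33.9 = 2790 kg/m³.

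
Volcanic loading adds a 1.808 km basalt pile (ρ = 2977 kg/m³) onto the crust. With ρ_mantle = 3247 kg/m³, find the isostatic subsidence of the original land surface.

1.66 km

Subaerial loading: s = t ρ_load / ρ_m.
s = 1.808 km × 2977/3247 = 1.66 km.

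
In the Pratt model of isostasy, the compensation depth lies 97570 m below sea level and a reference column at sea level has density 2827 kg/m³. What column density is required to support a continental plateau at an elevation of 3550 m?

2730 kg/m³

Pratt balance: ρ_ref D = ρ (D + h).
ρ = ρ_ref D/(D + h) = 2827 × 97570 m/(97570 m + 3550 m) = 2730 kg/m³.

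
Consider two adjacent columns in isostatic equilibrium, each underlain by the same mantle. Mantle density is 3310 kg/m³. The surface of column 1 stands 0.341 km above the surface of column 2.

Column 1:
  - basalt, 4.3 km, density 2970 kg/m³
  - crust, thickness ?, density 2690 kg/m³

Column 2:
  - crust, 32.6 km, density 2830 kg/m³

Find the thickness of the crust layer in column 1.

24.7 km

Take the compensation level at the base of the deeper column (depth z_c below the surface of column 1) and equate Σ ρ_i t_i down to z_c; mantle fills any gap and the z_c terms cancel.
Column 1: 4.3×2970 + x×2690 + (z_c − 4.3 − x)×3310
Column 2: 0.341×0 + 32.6×2830 + (z_c − 0.341 − 32.6)×3310
The z_c×3310 term appears on both sides and cancels. Collect the known terms of each column as K = Σ(ρt)_known − 3310 × (depth of known layers): K_1 = 12771 − 3310×4.3 = −1462; K_2 = 92258 − 3310×(0.341 + 32.6) = −16776.71.
Balance: K_1 − x×(3310 − 2690) = K_2, so x = (K_1 − K_2)/(3310 − 2690) = 15314.7/620 = 24.7 km.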